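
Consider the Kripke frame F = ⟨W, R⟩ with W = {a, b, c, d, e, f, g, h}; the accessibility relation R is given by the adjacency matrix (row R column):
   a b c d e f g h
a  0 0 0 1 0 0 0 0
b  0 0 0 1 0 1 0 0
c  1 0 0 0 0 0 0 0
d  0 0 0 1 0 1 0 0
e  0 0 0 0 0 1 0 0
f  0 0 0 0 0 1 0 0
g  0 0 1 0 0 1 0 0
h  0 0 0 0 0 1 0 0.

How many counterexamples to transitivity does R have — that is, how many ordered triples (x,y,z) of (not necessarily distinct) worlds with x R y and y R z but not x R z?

3

Enumerating: (a,d,f), (c,a,d), (g,c,a).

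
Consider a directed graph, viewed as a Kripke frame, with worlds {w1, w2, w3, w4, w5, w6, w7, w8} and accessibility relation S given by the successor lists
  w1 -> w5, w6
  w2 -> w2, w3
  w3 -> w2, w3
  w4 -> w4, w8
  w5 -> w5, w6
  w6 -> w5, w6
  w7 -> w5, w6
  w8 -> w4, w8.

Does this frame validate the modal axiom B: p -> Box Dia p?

No

Axiom B corresponds to the accessibility relation being symmetric.
Symmetric: no — w1 S w5 but not w5 S w1.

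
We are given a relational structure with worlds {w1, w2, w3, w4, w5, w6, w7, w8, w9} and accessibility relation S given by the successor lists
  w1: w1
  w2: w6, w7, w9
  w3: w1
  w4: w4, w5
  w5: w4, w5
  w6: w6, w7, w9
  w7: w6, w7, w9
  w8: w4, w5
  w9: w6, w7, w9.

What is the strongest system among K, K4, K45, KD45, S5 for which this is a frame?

KD45

Transitive (axiom 4): yes — every two-step S-path is closed by a direct edge.
Euclidean (axiom 5): yes — any two successors of a common world are S-related.
Serial (axiom D): yes — every world has a successor (e.g. w1 S w1).
Reflexive (axiom T): no — w2 is not related to itself.
So F validates K, K4, K45, KD45; S5 would additionally require S to be reflexive. The strongest is KD45.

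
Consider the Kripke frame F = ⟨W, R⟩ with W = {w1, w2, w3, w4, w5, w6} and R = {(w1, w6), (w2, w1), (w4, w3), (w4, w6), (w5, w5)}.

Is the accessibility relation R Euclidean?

Euclidean: no — w4 R w3 and w4 R w6, but not w3 R w6.

No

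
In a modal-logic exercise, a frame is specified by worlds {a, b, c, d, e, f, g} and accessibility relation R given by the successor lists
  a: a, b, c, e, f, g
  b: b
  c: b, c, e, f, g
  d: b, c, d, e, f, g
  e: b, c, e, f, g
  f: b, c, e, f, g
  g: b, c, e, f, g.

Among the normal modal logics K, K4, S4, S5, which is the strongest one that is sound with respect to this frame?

Transitive (axiom 4): yes — every two-step R-path is closed by a direct edge.
Reflexive (axiom T): yes — every world is R-related to itself.
Euclidean (axiom 5): no — a R b and a R c, but not b R c.
So F validates K, K4, S4; S5 would additionally require R to be Euclidean. The strongest is S4.

S4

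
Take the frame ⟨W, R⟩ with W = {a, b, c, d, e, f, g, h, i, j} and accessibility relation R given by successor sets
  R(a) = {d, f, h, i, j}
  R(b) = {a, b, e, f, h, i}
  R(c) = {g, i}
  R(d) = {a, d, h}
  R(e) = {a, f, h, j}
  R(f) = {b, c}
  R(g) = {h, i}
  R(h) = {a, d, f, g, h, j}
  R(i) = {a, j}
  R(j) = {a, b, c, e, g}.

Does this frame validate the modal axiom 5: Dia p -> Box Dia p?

By correspondence theory, 5 is valid on a frame iff R is Euclidean.
Euclidean: no — a R d and a R f, but not d R f.

No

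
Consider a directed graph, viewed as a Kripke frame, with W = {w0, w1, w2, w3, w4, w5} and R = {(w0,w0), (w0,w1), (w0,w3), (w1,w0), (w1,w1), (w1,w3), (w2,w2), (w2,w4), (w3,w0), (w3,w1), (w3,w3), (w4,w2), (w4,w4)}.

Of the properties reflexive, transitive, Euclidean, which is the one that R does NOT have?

reflexive

Reflexive: no — w5 is not related to itself.
Transitive: yes — every two-step R-path is closed by a direct edge.
Euclidean: yes — any two successors of a common world are R-related.
Only reflexive fails.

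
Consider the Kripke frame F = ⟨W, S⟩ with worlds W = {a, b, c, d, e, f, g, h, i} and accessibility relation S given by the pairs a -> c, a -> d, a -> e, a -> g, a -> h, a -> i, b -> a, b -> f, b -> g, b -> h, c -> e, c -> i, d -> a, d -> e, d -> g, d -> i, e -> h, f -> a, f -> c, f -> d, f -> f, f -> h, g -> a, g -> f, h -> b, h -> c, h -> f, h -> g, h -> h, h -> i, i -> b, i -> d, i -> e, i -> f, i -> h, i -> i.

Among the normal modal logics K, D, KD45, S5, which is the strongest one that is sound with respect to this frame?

D

Serial (axiom D): yes — every world has a successor (e.g. a S c).
Transitive (axiom 4): no — a S g and g S f, but not a S f.
Euclidean (axiom 5): no — a S c and a S d, but not c S d.
Reflexive (axiom T): no — a is not related to itself.
So F validates K, D; KD45 would additionally require S to be Euclidean and transitive. The strongest is D.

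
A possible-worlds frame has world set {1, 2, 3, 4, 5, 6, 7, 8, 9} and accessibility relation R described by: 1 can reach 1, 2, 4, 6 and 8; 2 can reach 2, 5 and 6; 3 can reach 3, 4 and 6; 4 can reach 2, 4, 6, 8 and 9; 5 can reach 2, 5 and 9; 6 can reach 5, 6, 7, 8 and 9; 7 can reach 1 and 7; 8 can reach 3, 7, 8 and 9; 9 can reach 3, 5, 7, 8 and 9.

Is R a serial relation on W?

Yes

Serial: yes — every world has a successor (e.g. 1 R 1).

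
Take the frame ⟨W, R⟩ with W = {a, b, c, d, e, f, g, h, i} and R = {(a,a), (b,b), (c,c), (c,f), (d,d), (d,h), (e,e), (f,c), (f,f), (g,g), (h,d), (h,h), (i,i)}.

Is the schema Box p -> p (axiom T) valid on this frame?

By correspondence theory, T is valid on a frame iff R is reflexive.
Reflexive: yes — every world is R-related to itself.

Yes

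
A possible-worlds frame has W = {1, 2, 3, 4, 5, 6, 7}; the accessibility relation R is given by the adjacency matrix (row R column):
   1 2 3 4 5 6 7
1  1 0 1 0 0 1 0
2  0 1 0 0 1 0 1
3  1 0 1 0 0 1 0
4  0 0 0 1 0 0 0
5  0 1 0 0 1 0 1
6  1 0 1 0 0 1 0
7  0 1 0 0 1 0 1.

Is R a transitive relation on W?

Yes

Transitive: yes — every two-step R-path is closed by a direct edge.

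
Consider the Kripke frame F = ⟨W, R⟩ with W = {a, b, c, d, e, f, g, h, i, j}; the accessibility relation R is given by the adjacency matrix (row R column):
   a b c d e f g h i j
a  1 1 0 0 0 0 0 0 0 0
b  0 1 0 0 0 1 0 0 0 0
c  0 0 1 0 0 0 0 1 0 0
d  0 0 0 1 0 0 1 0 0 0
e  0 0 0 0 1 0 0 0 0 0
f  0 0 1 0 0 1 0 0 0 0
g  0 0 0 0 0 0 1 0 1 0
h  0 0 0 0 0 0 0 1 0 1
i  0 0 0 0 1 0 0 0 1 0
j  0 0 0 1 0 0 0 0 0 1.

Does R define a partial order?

Reflexive: yes — every world is R-related to itself.
Transitive: no — a R b and b R f, but not a R f.
Antisymmetric: yes — no distinct pair is related both ways.
So R is not a partial order.

No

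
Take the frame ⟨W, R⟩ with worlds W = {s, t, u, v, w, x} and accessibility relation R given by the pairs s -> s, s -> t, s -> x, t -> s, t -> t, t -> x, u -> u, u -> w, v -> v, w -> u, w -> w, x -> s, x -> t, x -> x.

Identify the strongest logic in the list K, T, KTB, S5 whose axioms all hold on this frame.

Reflexive (axiom T): yes — every world is R-related to itself.
Symmetric (axiom B): yes — every pair in R has its reverse in R.
Euclidean (axiom 5): yes — any two successors of a common world are R-related.
So F validates K, T, KTB, S5. The strongest is S5.

S5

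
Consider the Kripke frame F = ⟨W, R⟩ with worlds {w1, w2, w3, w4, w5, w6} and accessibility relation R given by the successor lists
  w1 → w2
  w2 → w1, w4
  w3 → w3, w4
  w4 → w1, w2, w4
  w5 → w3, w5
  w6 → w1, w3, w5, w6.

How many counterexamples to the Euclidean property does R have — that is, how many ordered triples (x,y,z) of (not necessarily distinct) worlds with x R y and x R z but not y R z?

Enumerating: (w1,w2,w2), (w2,w1,w1), (w2,w1,w4), (w3,w4,w3), (w4,w1,w1), (w4,w1,w4), (w4,w2,w2), (w5,w3,w5), (w6,w1,w1), (w6,w1,w3), (w6,w1,w5), (w6,w1,w6), (w6,w3,w1), (w6,w3,w5), (w6,w3,w6), (w6,w5,w1), (w6,w5,w6).

17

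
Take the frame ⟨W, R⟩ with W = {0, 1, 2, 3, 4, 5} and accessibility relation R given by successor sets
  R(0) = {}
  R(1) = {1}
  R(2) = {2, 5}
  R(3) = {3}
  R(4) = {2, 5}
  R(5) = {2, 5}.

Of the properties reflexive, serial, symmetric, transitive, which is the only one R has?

Reflexive: no — 0 is not related to itself.
Serial: no — 0 has no R-successor.
Symmetric: no — 4 R 2 but not 2 R 4.
Transitive: yes — every two-step R-path is closed by a direct edge.
Only transitive holds.

transitive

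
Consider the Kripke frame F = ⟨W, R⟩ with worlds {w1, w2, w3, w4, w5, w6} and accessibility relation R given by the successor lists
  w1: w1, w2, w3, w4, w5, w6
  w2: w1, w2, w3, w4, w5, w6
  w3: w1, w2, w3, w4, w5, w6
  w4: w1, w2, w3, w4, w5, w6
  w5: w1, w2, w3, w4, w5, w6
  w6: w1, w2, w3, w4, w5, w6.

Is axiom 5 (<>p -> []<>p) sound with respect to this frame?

Yes

The schema 5 characterises exactly the Euclidean frames.
Euclidean: yes — any two successors of a common world are R-related.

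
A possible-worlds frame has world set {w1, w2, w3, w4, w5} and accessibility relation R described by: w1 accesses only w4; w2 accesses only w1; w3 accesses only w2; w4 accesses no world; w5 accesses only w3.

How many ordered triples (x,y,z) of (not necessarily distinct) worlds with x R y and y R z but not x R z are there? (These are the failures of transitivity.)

Enumerating: (w2,w1,w4), (w3,w2,w1), (w5,w3,w2).

3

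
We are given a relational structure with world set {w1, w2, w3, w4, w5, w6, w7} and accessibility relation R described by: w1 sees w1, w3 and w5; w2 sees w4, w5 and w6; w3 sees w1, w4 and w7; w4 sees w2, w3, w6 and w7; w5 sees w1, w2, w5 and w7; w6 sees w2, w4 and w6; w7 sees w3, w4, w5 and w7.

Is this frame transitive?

Transitive: no — w1 R w3 and w3 R w4, but not w1 R w4.

No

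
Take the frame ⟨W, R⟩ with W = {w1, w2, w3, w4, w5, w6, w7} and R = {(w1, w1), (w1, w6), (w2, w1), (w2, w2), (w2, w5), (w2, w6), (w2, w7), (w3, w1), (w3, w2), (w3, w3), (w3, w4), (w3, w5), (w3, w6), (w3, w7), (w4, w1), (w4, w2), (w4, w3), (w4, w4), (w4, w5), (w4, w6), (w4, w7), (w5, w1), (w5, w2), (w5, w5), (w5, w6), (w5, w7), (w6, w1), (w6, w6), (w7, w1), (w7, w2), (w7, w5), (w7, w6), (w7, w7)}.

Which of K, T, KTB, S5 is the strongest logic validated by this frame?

Reflexive (axiom T): yes — every world is R-related to itself.
Symmetric (axiom B): no — w2 R w1 but not w1 R w2.
Euclidean (axiom 5): no — w2 R w1 and w2 R w5, but not w1 R w5.
So F validates K, T; KTB would additionally require R to be symmetric. The strongest is T.

T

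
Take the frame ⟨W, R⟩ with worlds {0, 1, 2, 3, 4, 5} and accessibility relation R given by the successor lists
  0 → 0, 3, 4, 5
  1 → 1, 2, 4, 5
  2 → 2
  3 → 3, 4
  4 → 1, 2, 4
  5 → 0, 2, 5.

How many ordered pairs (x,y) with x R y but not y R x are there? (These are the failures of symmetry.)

7

Enumerating: (0,3), (0,4), (1,2), (1,5), (3,4), (4,2), (5,2).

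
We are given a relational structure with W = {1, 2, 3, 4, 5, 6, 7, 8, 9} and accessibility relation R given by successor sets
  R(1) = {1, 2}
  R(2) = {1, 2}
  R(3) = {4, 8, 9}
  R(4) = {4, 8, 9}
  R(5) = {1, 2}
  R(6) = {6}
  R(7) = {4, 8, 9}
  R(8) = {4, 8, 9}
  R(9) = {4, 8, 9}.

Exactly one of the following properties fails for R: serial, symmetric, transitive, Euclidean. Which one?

Serial: yes — every world has a successor (e.g. 1 R 1).
Symmetric: no — 3 R 4 but not 4 R 3.
Transitive: yes — every two-step R-path is closed by a direct edge.
Euclidean: yes — any two successors of a common world are R-related.
Only symmetric fails.

symmetric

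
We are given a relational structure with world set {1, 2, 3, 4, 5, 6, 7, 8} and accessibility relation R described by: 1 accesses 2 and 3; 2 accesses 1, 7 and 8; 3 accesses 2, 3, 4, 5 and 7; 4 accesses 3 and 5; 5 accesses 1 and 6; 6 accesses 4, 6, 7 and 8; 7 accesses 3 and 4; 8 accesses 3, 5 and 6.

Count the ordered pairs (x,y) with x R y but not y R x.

Enumerating: (1,3), (2,7), (2,8), (3,2), (3,5), (4,5), (5,1), (5,6), (6,4), (6,7), (7,4), (8,3), (8,5).

13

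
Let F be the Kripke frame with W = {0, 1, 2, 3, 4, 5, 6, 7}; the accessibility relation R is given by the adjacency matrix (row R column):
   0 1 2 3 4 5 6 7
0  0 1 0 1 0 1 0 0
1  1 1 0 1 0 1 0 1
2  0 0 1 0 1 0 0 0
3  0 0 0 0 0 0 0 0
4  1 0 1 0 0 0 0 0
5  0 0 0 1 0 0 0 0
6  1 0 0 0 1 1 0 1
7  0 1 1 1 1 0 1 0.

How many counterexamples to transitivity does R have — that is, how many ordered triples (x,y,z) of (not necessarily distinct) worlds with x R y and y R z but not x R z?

Enumerating: (0,1,0), (0,1,7), (1,7,2), (1,7,4), (1,7,6), (2,4,0), (4,0,1), (4,0,3), (4,0,5), (4,2,4), (6,0,1), (6,0,3), … and 13 more.
Total: 25.

25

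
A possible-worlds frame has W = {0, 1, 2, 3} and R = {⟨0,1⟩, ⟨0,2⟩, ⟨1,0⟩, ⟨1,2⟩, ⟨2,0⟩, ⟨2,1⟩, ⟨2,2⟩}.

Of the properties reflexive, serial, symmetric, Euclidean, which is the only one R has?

Reflexive: no — 0 is not related to itself.
Serial: no — 3 has no R-successor.
Symmetric: yes — every pair in R has its reverse in R.
Euclidean: no — 0 R 1 and 0 R 1, but not 1 R 1.
Only symmetric holds.

symmetric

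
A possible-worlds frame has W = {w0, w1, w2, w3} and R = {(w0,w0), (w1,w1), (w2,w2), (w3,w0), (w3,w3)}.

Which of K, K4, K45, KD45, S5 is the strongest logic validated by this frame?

Transitive (axiom 4): yes — every two-step R-path is closed by a direct edge.
Euclidean (axiom 5): no — w3 R w0 and w3 R w3, but not w0 R w3.
Serial (axiom D): yes — every world has a successor (e.g. w0 R w0).
Reflexive (axiom T): yes — every world is R-related to itself.
So F validates K, K4; K45 would additionally require R to be Euclidean. The strongest is K4.

K4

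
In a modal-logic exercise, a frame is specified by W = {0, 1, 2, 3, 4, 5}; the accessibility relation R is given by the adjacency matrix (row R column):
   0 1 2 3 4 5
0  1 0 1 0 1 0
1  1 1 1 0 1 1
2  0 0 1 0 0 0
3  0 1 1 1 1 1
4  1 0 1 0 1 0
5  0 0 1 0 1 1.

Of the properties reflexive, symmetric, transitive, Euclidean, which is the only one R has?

reflexive

Reflexive: yes — every world is R-related to itself.
Symmetric: no — 0 R 2 but not 2 R 0.
Transitive: no — 3 R 1 and 1 R 0, but not 3 R 0.
Euclidean: no — 0 R 2 and 0 R 4, but not 2 R 4.
Only reflexive holds.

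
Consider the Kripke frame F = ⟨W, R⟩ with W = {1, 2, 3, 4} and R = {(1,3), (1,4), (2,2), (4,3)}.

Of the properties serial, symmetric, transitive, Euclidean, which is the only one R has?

Serial: no — 3 has no R-successor.
Symmetric: no — 1 R 3 but not 3 R 1.
Transitive: yes — every two-step R-path is closed by a direct edge.
Euclidean: no — 1 R 3 and 1 R 4, but not 3 R 4.
Only transitive holds.

transitive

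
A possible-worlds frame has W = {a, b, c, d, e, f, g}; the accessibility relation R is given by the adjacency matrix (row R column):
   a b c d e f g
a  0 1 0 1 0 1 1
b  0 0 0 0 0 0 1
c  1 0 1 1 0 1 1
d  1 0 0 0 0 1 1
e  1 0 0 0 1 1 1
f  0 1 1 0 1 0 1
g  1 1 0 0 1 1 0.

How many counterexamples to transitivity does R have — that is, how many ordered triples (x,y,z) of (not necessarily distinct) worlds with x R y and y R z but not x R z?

39

Enumerating: (a,d,a), (a,f,c), (a,f,e), (a,g,a), (a,g,e), (b,g,a), (b,g,b), (b,g,e), (b,g,f), (c,a,b), (c,f,b), (c,f,e), … and 27 more.
Total: 39.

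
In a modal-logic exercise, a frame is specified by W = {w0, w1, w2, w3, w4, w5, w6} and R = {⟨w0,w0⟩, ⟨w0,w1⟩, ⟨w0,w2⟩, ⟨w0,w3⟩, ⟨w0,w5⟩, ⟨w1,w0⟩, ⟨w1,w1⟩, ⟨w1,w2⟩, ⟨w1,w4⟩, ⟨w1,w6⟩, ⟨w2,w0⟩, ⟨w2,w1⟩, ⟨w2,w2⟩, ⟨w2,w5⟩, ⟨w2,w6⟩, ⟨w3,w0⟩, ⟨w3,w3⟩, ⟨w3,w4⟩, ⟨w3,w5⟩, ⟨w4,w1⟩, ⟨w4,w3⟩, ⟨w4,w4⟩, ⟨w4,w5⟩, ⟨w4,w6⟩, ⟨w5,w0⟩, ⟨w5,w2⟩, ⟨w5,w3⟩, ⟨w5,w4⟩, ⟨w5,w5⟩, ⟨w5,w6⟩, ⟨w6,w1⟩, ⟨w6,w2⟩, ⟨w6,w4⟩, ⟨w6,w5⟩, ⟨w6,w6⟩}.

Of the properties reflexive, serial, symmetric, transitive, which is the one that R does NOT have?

transitive

Reflexive: yes — every world is R-related to itself.
Serial: yes — every world has a successor (e.g. w0 R w0).
Symmetric: yes — every pair in R has its reverse in R.
Transitive: no — w0 R w1 and w1 R w4, but not w0 R w4.
Only transitive fails.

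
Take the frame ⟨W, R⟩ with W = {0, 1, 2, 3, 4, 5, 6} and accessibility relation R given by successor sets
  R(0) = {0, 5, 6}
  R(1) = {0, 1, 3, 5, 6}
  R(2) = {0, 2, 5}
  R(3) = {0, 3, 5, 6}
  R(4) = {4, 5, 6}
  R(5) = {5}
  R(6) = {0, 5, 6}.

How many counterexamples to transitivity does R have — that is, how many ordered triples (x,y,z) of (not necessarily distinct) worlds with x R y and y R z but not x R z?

2

Enumerating: (2,0,6), (4,6,0).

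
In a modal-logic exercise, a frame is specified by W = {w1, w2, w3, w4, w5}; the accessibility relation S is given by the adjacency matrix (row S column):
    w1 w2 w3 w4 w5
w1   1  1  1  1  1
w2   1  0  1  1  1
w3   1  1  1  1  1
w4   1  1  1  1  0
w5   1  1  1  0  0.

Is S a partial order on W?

No

Reflexive: no — w2 is not related to itself.
Transitive: no — w4 S w1 and w1 S w5, but not w4 S w5.
Antisymmetric: no — w1 S w2 and w2 S w1 with w1 ≠ w2.
So S is not a partial order.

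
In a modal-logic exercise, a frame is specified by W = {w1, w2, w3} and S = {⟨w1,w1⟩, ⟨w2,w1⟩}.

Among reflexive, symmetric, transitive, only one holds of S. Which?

transitive

Reflexive: no — w2 is not related to itself.
Symmetric: no — w2 S w1 but not w1 S w2.
Transitive: yes — every two-step S-path is closed by a direct edge.
Only transitive holds.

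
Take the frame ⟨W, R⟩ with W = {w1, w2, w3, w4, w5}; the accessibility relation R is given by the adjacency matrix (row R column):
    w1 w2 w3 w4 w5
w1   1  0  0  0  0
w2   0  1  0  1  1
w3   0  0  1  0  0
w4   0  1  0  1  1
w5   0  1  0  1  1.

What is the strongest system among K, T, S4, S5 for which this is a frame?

Reflexive (axiom T): yes — every world is R-related to itself.
Transitive (axiom 4): yes — every two-step R-path is closed by a direct edge.
Euclidean (axiom 5): yes — any two successors of a common world are R-related.
So F validates K, T, S4, S5. The strongest is S5.

S5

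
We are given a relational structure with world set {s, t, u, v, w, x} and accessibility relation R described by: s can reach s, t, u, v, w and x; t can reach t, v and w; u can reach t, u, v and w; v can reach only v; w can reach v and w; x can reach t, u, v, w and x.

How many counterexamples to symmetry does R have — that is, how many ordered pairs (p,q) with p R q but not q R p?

15

Enumerating: (s,t), (s,u), (s,v), (s,w), (s,x), (t,v), (t,w), (u,t), (u,v), (u,w), (w,v), (x,t), (x,u), (x,v), (x,w).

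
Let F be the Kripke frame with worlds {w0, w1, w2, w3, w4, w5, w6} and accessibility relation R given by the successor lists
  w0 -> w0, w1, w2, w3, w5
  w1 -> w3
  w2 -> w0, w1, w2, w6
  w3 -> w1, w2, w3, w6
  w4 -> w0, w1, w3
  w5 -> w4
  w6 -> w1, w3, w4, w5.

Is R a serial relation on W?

Serial: yes — every world has a successor (e.g. w0 R w0).

Yes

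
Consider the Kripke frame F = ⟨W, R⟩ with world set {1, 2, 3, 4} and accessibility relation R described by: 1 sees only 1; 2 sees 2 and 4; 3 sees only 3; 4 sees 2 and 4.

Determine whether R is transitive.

Transitive: yes — every two-step R-path is closed by a direct edge.

Yes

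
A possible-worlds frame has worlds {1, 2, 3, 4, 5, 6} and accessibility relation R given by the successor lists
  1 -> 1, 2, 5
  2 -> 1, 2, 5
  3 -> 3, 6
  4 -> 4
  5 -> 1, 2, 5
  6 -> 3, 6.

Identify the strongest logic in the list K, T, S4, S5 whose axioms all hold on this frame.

S5

Reflexive (axiom T): yes — every world is R-related to itself.
Transitive (axiom 4): yes — every two-step R-path is closed by a direct edge.
Euclidean (axiom 5): yes — any two successors of a common world are R-related.
So F validates K, T, S4, S5. The strongest is S5.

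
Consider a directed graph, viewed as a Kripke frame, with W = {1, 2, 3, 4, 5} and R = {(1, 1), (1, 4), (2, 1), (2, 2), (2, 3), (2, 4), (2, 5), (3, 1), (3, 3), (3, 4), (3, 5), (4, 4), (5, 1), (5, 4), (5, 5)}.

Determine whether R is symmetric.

No

Symmetric: no — 1 R 4 but not 4 R 1.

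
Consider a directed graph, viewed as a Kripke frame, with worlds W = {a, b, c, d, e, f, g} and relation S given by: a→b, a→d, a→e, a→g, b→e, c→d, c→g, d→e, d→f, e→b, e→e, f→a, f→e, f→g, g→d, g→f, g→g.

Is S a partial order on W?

No

Reflexive: no — a is not related to itself.
Transitive: no — a S d and d S f, but not a S f.
Antisymmetric: no — b S e and e S b with b ≠ e.
So S is not a partial order.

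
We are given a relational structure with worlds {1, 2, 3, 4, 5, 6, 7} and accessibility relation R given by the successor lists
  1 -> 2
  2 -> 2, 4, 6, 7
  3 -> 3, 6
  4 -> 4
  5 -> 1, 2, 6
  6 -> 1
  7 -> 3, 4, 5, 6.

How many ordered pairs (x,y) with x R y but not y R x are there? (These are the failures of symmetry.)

13

Enumerating: (1,2), (2,4), (2,6), (2,7), (3,6), (5,1), (5,2), (5,6), (6,1), (7,3), (7,4), (7,5), (7,6).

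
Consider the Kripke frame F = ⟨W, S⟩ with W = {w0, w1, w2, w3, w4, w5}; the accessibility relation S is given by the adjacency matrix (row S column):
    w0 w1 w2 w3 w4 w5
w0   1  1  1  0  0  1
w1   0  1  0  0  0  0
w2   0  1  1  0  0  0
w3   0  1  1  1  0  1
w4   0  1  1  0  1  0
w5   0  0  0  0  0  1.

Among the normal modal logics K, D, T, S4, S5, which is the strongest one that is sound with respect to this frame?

S4

Serial (axiom D): yes — every world has a successor (e.g. w0 S w0).
Reflexive (axiom T): yes — every world is S-related to itself.
Transitive (axiom 4): yes — every two-step S-path is closed by a direct edge.
Euclidean (axiom 5): no — w0 S w1 and w0 S w2, but not w1 S w2.
So F validates K, D, T, S4; S5 would additionally require S to be Euclidean. The strongest is S4.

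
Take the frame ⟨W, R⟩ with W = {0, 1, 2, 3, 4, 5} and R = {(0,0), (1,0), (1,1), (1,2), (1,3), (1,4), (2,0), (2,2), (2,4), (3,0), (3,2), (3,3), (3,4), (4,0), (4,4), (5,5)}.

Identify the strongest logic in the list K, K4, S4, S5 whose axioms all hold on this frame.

S4

Transitive (axiom 4): yes — every two-step R-path is closed by a direct edge.
Reflexive (axiom T): yes — every world is R-related to itself.
Euclidean (axiom 5): no — 1 R 0 and 1 R 2, but not 0 R 2.
So F validates K, K4, S4; S5 would additionally require R to be Euclidean. The strongest is S4.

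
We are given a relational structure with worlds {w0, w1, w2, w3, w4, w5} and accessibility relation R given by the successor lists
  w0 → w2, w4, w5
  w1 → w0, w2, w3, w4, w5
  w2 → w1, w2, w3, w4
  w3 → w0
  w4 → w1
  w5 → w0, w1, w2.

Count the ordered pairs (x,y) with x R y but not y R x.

8

Enumerating: (w0,w2), (w0,w4), (w1,w0), (w1,w3), (w2,w3), (w2,w4), (w3,w0), (w5,w2).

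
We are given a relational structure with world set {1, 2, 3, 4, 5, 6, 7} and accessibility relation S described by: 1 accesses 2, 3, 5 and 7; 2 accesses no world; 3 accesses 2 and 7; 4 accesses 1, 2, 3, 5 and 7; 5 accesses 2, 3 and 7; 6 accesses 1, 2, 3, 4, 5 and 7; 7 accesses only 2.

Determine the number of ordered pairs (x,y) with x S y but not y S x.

Enumerating: (1,2), (1,3), (1,5), (1,7), (3,2), (3,7), (4,1), (4,2), (4,3), (4,5), (4,7), (5,2), … and 9 more.
Total: 21.

21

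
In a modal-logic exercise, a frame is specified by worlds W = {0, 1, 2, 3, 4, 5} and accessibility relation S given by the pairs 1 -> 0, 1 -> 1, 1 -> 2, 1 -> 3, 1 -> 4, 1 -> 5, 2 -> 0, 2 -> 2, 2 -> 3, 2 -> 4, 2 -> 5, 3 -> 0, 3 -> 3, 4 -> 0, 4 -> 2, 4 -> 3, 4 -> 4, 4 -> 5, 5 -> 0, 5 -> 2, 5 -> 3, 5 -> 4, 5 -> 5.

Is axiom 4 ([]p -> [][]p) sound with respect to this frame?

Yes

The schema 4 characterises exactly the transitive frames.
Transitive: yes — every two-step S-path is closed by a direct edge.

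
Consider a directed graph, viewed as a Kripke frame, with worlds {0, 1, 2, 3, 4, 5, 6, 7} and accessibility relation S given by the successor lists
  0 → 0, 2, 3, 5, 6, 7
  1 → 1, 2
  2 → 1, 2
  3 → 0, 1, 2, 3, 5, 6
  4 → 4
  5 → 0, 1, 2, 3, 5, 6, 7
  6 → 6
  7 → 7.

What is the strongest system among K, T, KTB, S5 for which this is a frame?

T

Reflexive (axiom T): yes — every world is S-related to itself.
Symmetric (axiom B): no — 0 S 2 but not 2 S 0.
Euclidean (axiom 5): no — 0 S 2 and 0 S 3, but not 2 S 3.
So F validates K, T; KTB would additionally require S to be symmetric. The strongest is T.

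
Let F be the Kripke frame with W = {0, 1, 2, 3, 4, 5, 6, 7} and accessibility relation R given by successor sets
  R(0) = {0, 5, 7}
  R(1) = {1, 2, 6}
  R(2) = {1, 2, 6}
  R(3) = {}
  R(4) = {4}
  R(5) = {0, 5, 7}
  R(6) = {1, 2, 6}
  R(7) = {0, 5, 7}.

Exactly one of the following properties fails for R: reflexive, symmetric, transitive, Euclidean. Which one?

reflexive

Reflexive: no — 3 is not related to itself.
Symmetric: yes — every pair in R has its reverse in R.
Transitive: yes — every two-step R-path is closed by a direct edge.
Euclidean: yes — any two successors of a common world are R-related.
Only reflexive fails.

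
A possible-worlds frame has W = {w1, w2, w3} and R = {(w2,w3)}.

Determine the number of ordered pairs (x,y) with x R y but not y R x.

Enumerating: (w2,w3).

1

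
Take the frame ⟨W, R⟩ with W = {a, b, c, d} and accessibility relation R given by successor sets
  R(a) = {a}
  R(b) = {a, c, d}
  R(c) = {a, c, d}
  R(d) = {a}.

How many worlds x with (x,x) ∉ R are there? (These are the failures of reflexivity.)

2

Enumerating: b, d.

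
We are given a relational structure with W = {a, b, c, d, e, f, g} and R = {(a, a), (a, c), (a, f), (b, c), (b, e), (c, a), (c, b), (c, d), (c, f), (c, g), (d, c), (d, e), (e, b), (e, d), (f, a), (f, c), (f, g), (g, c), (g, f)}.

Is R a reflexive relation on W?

Reflexive: no — b is not related to itself.

No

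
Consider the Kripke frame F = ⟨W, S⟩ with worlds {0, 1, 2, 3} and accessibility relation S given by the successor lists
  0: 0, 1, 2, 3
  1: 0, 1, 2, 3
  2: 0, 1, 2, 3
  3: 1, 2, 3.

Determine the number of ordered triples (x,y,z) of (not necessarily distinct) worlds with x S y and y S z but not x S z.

2

Enumerating: (3,1,0), (3,2,0).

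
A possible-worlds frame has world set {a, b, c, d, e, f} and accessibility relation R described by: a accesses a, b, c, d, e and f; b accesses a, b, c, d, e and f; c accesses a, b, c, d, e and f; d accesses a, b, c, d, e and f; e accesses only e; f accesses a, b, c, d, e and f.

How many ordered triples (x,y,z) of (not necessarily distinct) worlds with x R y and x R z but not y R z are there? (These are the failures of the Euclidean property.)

Enumerating: (a,e,a), (a,e,b), (a,e,c), (a,e,d), (a,e,f), (b,e,a), (b,e,b), (b,e,c), (b,e,d), (b,e,f), (c,e,a), (c,e,b), … and 13 more.
Total: 25.

25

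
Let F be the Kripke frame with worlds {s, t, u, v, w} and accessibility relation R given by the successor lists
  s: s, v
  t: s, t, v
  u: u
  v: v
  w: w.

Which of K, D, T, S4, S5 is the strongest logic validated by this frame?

S4

Serial (axiom D): yes — every world has a successor (e.g. s R s).
Reflexive (axiom T): yes — every world is R-related to itself.
Transitive (axiom 4): yes — every two-step R-path is closed by a direct edge.
Euclidean (axiom 5): no — t R v and t R s, but not v R s.
So F validates K, D, T, S4; S5 would additionally require R to be Euclidean. The strongest is S4.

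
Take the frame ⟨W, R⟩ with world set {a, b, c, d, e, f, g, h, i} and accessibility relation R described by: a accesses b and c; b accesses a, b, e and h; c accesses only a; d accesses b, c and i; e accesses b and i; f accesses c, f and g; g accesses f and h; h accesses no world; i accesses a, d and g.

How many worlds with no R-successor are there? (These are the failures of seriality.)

Enumerating: h.

1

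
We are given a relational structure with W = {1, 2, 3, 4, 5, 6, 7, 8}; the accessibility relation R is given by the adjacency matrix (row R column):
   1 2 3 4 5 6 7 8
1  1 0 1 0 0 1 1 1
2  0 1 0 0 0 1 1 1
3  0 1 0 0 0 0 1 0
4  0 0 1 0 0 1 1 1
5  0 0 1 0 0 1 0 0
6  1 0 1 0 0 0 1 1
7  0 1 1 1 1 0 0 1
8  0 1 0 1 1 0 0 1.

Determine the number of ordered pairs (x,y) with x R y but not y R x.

15

Enumerating: (1,3), (1,7), (1,8), (2,6), (3,2), (4,3), (4,6), (5,3), (5,6), (6,3), (6,7), (6,8), (7,5), (7,8), (8,5).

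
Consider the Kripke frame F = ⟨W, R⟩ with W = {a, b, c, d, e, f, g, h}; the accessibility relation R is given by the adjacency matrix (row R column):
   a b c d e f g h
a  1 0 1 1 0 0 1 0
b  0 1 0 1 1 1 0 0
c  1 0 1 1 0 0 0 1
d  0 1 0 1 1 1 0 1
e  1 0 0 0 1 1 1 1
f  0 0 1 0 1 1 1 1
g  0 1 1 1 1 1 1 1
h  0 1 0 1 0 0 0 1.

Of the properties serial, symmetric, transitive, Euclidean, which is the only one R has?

serial

Serial: yes — every world has a successor (e.g. a R a).
Symmetric: no — a R d but not d R a.
Transitive: no — a R c and c R h, but not a R h.
Euclidean: no — a R c and a R g, but not c R g.
Only serial holds.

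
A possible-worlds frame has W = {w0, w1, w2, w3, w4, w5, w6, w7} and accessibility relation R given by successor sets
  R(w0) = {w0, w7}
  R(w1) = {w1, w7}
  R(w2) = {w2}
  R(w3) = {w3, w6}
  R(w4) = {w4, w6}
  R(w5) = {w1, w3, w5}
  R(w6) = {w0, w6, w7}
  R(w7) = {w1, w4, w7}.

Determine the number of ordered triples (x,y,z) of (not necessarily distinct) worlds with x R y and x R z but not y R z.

Enumerating: (w0,w7,w0), (w3,w6,w3), (w4,w6,w4), (w5,w1,w3), (w5,w1,w5), (w5,w3,w1), (w5,w3,w5), (w6,w0,w6), (w6,w7,w0), (w6,w7,w6), (w7,w1,w4), (w7,w4,w1), (w7,w4,w7).

13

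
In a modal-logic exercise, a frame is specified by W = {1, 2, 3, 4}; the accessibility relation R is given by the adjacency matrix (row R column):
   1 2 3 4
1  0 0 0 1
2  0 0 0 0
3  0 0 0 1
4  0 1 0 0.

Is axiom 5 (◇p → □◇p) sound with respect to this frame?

By correspondence theory, 5 is valid on a frame iff R is Euclidean.
Euclidean: no — 1 R 4 and 1 R 4, but not 4 R 4.

No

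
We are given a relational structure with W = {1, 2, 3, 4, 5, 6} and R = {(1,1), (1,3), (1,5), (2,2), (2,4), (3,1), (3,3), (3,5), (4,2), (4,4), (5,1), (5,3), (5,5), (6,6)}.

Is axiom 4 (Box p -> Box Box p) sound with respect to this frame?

By correspondence theory, 4 is valid on a frame iff R is transitive.
Transitive: yes — every two-step R-path is closed by a direct edge.

Yes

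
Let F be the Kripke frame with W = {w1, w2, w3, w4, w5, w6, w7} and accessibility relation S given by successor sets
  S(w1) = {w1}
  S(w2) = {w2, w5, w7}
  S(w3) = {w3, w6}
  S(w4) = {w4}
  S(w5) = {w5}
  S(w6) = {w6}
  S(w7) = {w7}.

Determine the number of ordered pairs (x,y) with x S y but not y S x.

Enumerating: (w2,w5), (w2,w7), (w3,w6).

3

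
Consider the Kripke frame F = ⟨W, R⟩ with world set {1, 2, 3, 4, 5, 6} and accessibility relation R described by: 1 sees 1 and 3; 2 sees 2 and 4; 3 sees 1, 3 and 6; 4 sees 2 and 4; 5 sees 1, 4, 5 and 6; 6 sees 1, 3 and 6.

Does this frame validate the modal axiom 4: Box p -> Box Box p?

Axiom 4 corresponds to the accessibility relation being transitive.
Transitive: no — 1 R 3 and 3 R 6, but not 1 R 6.

No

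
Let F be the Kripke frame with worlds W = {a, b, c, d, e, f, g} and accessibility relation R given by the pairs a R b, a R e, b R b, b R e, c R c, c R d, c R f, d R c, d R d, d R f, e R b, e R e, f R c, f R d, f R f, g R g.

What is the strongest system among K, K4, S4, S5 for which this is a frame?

Transitive (axiom 4): yes — every two-step R-path is closed by a direct edge.
Reflexive (axiom T): no — a is not related to itself.
Euclidean (axiom 5): yes — any two successors of a common world are R-related.
So F validates K, K4; S4 would additionally require R to be reflexive. The strongest is K4.

K4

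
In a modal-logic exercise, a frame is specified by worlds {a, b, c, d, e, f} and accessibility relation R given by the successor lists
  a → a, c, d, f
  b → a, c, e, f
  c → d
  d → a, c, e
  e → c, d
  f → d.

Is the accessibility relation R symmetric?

No

Symmetric: no — a R c but not c R a.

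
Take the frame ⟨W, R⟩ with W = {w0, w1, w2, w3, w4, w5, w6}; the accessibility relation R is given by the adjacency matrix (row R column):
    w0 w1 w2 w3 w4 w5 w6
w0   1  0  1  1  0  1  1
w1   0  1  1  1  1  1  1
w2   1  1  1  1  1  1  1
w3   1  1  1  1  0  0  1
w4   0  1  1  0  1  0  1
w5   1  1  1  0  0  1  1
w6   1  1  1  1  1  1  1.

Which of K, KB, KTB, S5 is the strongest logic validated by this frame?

Symmetric (axiom B): yes — every pair in R has its reverse in R.
Reflexive (axiom T): yes — every world is R-related to itself.
Euclidean (axiom 5): no — w0 R w3 and w0 R w5, but not w3 R w5.
So F validates K, KB, KTB; S5 would additionally require R to be Euclidean. The strongest is KTB.

KTB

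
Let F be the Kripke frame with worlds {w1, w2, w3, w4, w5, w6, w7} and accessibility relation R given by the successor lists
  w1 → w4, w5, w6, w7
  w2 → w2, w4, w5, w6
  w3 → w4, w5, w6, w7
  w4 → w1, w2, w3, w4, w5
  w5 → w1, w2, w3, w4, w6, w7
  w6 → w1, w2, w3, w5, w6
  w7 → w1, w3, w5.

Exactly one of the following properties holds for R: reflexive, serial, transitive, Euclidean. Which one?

Reflexive: no — w1 is not related to itself.
Serial: yes — every world has a successor (e.g. w1 R w4).
Transitive: no — w1 R w4 and w4 R w2, but not w1 R w2.
Euclidean: no — w1 R w4 and w1 R w6, but not w4 R w6.
Only serial holds.

serial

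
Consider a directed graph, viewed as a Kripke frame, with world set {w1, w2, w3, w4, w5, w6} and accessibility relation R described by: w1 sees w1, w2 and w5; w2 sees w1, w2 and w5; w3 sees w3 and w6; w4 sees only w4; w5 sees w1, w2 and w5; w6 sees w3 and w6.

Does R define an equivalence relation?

Reflexive: yes — every world is R-related to itself.
Symmetric: yes — every pair in R has its reverse in R.
Transitive: yes — every two-step R-path is closed by a direct edge.
So R is an equivalence relation.

Yes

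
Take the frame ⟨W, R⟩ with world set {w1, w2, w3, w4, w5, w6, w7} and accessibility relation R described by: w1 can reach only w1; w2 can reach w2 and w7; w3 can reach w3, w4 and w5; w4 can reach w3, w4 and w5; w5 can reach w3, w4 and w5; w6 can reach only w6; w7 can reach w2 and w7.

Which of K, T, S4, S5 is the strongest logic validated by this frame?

S5

Reflexive (axiom T): yes — every world is R-related to itself.
Transitive (axiom 4): yes — every two-step R-path is closed by a direct edge.
Euclidean (axiom 5): yes — any two successors of a common world are R-related.
So F validates K, T, S4, S5. The strongest is S5.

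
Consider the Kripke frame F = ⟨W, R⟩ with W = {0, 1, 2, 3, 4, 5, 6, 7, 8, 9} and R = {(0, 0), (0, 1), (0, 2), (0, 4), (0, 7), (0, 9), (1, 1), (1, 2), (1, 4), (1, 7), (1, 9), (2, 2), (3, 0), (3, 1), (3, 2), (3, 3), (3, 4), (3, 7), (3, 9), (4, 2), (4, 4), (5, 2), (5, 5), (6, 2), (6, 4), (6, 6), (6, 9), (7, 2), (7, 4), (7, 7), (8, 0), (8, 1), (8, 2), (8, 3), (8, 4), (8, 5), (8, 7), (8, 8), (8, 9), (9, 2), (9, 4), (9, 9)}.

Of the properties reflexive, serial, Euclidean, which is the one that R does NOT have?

Euclidean

Reflexive: yes — every world is R-related to itself.
Serial: yes — every world has a successor (e.g. 0 R 0).
Euclidean: no — 0 R 2 and 0 R 1, but not 2 R 1.
Only Euclidean fails.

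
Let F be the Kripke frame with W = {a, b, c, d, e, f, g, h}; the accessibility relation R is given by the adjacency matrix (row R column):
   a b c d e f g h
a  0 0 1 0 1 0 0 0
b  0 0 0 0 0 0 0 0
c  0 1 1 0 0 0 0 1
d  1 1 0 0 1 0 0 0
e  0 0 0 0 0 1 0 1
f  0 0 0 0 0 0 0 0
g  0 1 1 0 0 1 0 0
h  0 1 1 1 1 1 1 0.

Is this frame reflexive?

No

Reflexive: no — a is not related to itself.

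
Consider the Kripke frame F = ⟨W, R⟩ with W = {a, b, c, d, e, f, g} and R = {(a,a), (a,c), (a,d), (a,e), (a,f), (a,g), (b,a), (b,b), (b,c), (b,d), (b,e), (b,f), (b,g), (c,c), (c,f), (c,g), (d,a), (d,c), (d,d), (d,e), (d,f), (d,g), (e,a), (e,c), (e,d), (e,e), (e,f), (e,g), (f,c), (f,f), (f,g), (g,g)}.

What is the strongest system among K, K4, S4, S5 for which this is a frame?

S4

Transitive (axiom 4): yes — every two-step R-path is closed by a direct edge.
Reflexive (axiom T): yes — every world is R-related to itself.
Euclidean (axiom 5): no — a R c and a R d, but not c R d.
So F validates K, K4, S4; S5 would additionally require R to be Euclidean. The strongest is S4.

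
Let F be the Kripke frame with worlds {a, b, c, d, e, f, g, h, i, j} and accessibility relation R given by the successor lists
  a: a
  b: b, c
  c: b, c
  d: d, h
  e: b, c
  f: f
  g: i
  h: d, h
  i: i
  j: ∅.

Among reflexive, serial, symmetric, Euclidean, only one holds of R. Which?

Reflexive: no — e is not related to itself.
Serial: no — j has no R-successor.
Symmetric: no — e R b but not b R e.
Euclidean: yes — any two successors of a common world are R-related.
Only Euclidean holds.

Euclidean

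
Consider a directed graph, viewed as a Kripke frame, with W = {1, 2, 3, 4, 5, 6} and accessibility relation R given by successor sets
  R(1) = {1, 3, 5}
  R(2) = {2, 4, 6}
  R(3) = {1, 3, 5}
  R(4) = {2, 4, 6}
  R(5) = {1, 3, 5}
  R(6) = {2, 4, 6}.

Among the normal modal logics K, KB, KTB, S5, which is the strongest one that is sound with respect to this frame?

Symmetric (axiom B): yes — every pair in R has its reverse in R.
Reflexive (axiom T): yes — every world is R-related to itself.
Euclidean (axiom 5): yes — any two successors of a common world are R-related.
So F validates K, KB, KTB, S5. The strongest is S5.

S5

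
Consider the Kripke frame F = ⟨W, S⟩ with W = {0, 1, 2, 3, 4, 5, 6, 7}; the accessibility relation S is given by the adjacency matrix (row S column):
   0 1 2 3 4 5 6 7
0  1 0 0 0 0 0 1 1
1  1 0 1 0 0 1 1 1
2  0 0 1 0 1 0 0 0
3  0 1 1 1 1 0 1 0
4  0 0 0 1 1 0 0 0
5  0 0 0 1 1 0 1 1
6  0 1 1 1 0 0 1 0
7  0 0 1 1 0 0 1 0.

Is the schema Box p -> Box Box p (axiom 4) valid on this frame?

The schema 4 characterises exactly the transitive frames.
Transitive: no — 0 S 6 and 6 S 1, but not 0 S 1.

No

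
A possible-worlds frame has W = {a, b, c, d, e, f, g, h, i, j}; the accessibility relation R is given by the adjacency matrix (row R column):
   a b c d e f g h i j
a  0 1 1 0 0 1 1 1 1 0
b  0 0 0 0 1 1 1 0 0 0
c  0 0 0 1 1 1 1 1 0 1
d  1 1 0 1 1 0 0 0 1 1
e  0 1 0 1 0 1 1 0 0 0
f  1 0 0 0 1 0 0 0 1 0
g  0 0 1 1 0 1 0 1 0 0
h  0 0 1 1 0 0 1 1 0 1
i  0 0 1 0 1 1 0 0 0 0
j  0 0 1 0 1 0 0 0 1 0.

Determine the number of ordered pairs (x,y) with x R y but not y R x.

Enumerating: (a,b), (a,c), (a,g), (a,h), (a,i), (b,f), (b,g), (c,d), (c,e), (c,f), (d,a), (d,b), … and 11 more.
Total: 23.

23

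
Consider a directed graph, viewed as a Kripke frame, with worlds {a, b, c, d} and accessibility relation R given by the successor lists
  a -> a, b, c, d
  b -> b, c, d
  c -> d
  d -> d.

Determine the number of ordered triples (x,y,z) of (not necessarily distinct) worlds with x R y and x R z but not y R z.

Enumerating: (a,b,a), (a,c,a), (a,c,b), (a,c,c), (a,d,a), (a,d,b), (a,d,c), (b,c,b), (b,c,c), (b,d,b), (b,d,c).

11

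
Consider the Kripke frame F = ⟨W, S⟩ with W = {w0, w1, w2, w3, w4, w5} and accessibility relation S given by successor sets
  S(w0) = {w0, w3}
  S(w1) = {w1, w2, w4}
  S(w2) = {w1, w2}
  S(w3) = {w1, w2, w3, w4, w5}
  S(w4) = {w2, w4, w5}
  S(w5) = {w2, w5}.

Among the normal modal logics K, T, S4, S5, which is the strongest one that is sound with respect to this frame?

Reflexive (axiom T): yes — every world is S-related to itself.
Transitive (axiom 4): no — w0 S w3 and w3 S w1, but not w0 S w1.
Euclidean (axiom 5): no — w1 S w2 and w1 S w4, but not w2 S w4.
So F validates K, T; S4 would additionally require S to be transitive. The strongest is T.

T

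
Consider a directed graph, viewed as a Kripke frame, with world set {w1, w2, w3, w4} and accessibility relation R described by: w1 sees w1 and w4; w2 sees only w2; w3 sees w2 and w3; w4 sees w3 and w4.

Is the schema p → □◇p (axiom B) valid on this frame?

By correspondence theory, B is valid on a frame iff R is symmetric.
Symmetric: no — w1 R w4 but not w4 R w1.

No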